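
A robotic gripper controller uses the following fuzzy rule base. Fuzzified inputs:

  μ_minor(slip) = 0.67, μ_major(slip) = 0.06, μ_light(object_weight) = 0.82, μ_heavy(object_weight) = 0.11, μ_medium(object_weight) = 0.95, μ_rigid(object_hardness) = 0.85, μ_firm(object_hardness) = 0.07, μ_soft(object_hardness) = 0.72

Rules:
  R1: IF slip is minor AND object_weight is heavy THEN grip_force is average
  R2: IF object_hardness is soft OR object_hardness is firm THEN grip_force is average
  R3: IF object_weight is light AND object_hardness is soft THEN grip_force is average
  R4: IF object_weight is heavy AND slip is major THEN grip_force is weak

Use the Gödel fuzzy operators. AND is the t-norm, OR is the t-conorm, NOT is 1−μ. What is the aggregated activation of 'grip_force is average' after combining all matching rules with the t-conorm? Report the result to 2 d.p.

R1: minor=0.67, heavy=0.11; AND[min(a, b)] → w = 0.11
R2: soft=0.72, firm=0.07; OR[max(a, b)] → w = 0.72
R3: light=0.82, soft=0.72; AND[min(a, b)] → w = 0.72
R4: heavy=0.11, major=0.06; AND[min(a, b)] → w = 0.06
Rules with consequent 'average': {R1, R2, R3} → strengths 0.11, 0.72, 0.72
Aggregate via t-conorm [max(a, b)]: 0.72

0.72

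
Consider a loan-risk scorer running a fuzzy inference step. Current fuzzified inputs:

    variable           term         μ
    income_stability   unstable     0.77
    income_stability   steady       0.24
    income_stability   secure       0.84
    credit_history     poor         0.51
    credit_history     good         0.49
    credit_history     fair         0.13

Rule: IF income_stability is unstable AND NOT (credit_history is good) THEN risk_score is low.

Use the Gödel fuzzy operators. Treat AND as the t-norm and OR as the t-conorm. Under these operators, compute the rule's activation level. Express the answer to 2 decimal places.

0.51

firing strength: unstable=0.77, ¬good=1−0.49=0.51; AND[min(a, b)] → w = 0.51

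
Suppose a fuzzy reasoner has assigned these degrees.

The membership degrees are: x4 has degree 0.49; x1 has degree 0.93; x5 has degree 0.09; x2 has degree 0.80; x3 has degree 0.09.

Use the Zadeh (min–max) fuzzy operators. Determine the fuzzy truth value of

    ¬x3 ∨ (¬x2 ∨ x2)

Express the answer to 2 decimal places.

0.91

¬x3 = 1 − 0.09 = 0.91
¬x2 = 1 − 0.80 = 0.20
¬x2 ∨ x2 = max(a, b) on (0.20, 0.80) = 0.80
¬x3 ∨ (¬x2 ∨ x2) = max(a, b) on (0.91, 0.80) = 0.91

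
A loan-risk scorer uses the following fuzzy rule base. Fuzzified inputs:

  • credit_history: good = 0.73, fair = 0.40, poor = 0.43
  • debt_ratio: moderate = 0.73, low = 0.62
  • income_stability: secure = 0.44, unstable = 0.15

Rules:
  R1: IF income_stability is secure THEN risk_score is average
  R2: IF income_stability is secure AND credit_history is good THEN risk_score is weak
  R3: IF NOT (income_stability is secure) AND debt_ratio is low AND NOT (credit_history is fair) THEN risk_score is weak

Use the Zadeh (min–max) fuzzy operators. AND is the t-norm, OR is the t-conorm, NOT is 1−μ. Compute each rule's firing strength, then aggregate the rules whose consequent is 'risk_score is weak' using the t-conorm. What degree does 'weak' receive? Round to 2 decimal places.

0.56

R1: secure=0.44 → w = 0.44
R2: secure=0.44, good=0.73; AND[min(a, b)] → w = 0.44
R3: ¬secure=1−0.44=0.56, low=0.62, ¬fair=1−0.40=0.60; AND[min(a, b)] → w = 0.56
Rules with consequent 'weak': {R2, R3} → strengths 0.44, 0.56
Aggregate via t-conorm [max(a, b)]: 0.56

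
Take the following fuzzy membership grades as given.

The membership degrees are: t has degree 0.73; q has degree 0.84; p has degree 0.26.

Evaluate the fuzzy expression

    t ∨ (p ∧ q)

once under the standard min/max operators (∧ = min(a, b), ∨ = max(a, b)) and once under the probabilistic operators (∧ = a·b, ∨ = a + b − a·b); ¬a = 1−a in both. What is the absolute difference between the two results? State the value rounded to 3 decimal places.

0.059

Under standard min/max:
  p ∧ q = min(a, b) on (0.26, 0.84) = 0.26
  t ∨ (p ∧ q) = max(a, b) on (0.73, 0.26) = 0.73
  → value = 0.7300
Under probabilistic:
  p ∧ q = a·b on (0.2600, 0.8400) = 0.2184
  t ∨ (p ∧ q) = a + b − a·b on (0.7300, 0.2184) = 0.7890
  → value = 0.7890
|0.7300 − 0.7890| = 0.059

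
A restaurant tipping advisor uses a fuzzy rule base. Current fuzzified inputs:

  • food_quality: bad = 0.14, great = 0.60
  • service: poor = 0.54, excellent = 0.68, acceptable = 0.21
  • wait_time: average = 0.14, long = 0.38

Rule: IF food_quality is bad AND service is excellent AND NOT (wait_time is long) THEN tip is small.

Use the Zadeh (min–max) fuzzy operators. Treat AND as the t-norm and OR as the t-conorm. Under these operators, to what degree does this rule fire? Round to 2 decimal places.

firing strength: bad=0.14, excellent=0.68, ¬long=1−0.38=0.62; AND[min(a, b)] → w = 0.14

0.14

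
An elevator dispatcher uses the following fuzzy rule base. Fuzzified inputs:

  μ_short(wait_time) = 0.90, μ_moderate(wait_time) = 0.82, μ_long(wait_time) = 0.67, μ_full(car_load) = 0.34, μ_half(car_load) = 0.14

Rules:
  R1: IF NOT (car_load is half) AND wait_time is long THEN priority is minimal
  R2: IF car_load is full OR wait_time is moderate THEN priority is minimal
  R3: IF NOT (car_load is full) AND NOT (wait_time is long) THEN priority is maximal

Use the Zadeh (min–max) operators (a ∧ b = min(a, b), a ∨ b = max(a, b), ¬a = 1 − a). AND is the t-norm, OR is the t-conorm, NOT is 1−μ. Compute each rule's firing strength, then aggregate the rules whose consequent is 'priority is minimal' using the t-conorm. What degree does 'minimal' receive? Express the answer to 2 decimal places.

0.82

R1: ¬half=1−0.14=0.86, long=0.67; AND[min(a, b)] → w = 0.67
R2: full=0.34, moderate=0.82; OR[max(a, b)] → w = 0.82
R3: ¬full=1−0.34=0.66, ¬long=1−0.67=0.33; AND[min(a, b)] → w = 0.33
Rules with consequent 'minimal': {R1, R2} → strengths 0.67, 0.82
Aggregate via t-conorm [max(a, b)]: 0.82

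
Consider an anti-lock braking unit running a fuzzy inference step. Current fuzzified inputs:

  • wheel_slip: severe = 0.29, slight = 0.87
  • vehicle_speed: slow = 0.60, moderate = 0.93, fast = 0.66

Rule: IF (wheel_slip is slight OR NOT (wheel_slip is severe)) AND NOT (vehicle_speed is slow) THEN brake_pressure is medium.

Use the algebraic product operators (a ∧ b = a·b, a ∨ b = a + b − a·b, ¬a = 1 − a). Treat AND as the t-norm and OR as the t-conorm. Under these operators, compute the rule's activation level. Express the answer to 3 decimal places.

0.385

firing strength: (slight=0.87 OR ¬severe=1−0.29=0.71) = 0.9623; AND[a·b] with ¬slow=1−0.60=0.40 → w = 0.3849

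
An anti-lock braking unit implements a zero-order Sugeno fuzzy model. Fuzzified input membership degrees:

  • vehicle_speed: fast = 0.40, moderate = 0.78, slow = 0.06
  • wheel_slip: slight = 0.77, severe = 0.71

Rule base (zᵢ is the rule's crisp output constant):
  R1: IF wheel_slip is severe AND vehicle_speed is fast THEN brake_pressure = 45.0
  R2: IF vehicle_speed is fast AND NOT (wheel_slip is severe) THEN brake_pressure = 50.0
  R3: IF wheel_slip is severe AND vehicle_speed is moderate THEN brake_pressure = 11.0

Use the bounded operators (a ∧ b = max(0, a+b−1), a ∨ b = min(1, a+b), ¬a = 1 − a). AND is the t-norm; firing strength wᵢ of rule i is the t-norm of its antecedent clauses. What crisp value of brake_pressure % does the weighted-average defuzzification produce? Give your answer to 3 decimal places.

R1 (z=45.0): severe=0.71, fast=0.40; AND[max(0, a+b−1)] → w = 0.11
R2 (z=50.0): fast=0.40, ¬severe=1−0.71=0.29; AND[max(0, a+b−1)] → w = 0.00
R3 (z=11.0): severe=0.71, moderate=0.78; AND[max(0, a+b−1)] → w = 0.49
Weighted average = (0.11·45.0 + 0.00·50.0 + 0.49·11.0) / (0.11 + 0.00 + 0.49)
  = 10.3400 / 0.6000 = 17.233

17.233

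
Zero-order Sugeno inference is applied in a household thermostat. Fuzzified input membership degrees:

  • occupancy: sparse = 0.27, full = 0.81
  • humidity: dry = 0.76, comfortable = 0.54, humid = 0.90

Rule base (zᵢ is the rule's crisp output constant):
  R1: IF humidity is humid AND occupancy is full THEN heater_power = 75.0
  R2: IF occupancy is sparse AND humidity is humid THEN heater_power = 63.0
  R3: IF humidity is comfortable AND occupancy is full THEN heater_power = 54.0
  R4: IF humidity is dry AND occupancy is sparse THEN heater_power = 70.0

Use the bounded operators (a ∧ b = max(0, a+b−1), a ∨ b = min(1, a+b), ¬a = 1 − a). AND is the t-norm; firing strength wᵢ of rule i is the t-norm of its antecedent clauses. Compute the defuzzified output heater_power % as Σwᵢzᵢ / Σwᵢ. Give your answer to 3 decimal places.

67.429

R1 (z=75.0): humid=0.90, full=0.81; AND[max(0, a+b−1)] → w = 0.71
R2 (z=63.0): sparse=0.27, humid=0.90; AND[max(0, a+b−1)] → w = 0.17
R3 (z=54.0): comfortable=0.54, full=0.81; AND[max(0, a+b−1)] → w = 0.35
R4 (z=70.0): dry=0.76, sparse=0.27; AND[max(0, a+b−1)] → w = 0.03
Weighted average = (0.71·75.0 + 0.17·63.0 + 0.35·54.0 + 0.03·70.0) / (0.71 + 0.17 + 0.35 + 0.03)
  = 84.9600 / 1.2600 = 67.429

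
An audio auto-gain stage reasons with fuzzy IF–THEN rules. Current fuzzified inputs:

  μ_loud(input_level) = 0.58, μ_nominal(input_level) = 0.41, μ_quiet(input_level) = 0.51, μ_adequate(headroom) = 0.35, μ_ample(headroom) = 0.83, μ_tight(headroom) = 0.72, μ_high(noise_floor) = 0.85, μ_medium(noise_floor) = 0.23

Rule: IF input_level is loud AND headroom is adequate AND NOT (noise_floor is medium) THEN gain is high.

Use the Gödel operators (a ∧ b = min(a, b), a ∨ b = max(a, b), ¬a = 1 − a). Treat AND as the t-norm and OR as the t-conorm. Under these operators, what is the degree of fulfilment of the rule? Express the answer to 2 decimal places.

0.35

firing strength: loud=0.58, adequate=0.35, ¬medium=1−0.23=0.77; AND[min(a, b)] → w = 0.35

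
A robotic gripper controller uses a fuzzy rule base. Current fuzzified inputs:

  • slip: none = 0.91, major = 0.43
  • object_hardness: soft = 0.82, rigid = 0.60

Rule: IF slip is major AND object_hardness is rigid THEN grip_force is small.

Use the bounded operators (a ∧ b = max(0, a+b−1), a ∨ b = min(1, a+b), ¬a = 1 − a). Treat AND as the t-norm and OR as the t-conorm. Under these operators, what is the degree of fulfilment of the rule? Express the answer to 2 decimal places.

firing strength: major=0.43, rigid=0.60; AND[max(0, a+b−1)] → w = 0.03

0.03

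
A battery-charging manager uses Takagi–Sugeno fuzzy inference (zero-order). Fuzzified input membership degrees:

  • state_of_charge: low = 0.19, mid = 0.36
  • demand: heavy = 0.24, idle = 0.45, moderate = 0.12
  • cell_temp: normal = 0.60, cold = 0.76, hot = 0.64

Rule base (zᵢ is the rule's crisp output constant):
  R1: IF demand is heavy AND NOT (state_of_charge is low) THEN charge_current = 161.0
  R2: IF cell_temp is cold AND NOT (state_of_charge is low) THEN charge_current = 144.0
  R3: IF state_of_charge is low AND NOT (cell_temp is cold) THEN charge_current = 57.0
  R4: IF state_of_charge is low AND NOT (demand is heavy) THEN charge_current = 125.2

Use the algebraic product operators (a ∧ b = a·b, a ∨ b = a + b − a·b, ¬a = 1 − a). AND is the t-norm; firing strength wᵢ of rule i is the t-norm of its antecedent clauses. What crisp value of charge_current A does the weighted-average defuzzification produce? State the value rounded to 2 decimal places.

R1 (z=161.0): heavy=0.24, ¬low=1−0.19=0.81; AND[a·b] → w = 0.1944
R2 (z=144.0): cold=0.76, ¬low=1−0.19=0.81; AND[a·b] → w = 0.6156
R3 (z=57.0): low=0.19, ¬cold=1−0.76=0.24; AND[a·b] → w = 0.0456
R4 (z=125.2): low=0.19, ¬heavy=1−0.24=0.76; AND[a·b] → w = 0.1444
Weighted average = (0.1944·161.0 + 0.6156·144.0 + 0.0456·57.0 + 0.1444·125.2) / (0.1944 + 0.6156 + 0.0456 + 0.1444)
  = 140.6229 / 1.0000 = 140.62

140.62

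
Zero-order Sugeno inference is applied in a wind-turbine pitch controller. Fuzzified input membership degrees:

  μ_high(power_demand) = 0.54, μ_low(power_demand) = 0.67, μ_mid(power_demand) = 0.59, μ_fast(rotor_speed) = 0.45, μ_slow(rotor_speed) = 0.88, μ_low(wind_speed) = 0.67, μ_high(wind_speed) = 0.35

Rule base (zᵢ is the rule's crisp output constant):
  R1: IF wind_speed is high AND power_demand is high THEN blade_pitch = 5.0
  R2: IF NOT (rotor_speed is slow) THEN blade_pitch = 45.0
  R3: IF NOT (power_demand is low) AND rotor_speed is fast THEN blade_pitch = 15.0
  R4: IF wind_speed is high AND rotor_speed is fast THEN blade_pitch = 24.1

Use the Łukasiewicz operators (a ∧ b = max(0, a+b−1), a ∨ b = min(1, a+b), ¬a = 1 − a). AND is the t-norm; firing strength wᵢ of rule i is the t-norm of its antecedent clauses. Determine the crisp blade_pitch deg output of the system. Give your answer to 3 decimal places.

45.000

R1 (z=5.0): high=0.35, high=0.54; AND[max(0, a+b−1)] → w = 0.00
R2 (z=45.0): ¬slow=1−0.88=0.12 → w = 0.12
R3 (z=15.0): ¬low=1−0.67=0.33, fast=0.45; AND[max(0, a+b−1)] → w = 0.00
R4 (z=24.1): high=0.35, fast=0.45; AND[max(0, a+b−1)] → w = 0.00
Weighted average = (0.00·5.0 + 0.12·45.0 + 0.00·15.0 + 0.00·24.1) / (0.00 + 0.12 + 0.00 + 0.00)
  = 5.4000 / 0.1200 = 45.000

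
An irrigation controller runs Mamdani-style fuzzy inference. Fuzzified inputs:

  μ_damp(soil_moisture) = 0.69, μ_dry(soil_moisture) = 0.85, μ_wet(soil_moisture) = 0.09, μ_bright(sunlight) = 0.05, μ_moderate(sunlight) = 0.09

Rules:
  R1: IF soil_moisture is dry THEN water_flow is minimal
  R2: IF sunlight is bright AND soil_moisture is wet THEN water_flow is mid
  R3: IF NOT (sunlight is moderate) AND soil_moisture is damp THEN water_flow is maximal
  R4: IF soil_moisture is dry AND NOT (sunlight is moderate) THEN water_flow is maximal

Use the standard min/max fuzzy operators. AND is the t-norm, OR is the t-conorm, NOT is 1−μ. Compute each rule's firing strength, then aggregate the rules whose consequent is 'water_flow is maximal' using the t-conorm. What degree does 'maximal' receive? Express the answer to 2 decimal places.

0.85

R1: dry=0.85 → w = 0.85
R2: bright=0.05, wet=0.09; AND[min(a, b)] → w = 0.05
R3: ¬moderate=1−0.09=0.91, damp=0.69; AND[min(a, b)] → w = 0.69
R4: dry=0.85, ¬moderate=1−0.09=0.91; AND[min(a, b)] → w = 0.85
Rules with consequent 'maximal': {R3, R4} → strengths 0.69, 0.85
Aggregate via t-conorm [max(a, b)]: 0.85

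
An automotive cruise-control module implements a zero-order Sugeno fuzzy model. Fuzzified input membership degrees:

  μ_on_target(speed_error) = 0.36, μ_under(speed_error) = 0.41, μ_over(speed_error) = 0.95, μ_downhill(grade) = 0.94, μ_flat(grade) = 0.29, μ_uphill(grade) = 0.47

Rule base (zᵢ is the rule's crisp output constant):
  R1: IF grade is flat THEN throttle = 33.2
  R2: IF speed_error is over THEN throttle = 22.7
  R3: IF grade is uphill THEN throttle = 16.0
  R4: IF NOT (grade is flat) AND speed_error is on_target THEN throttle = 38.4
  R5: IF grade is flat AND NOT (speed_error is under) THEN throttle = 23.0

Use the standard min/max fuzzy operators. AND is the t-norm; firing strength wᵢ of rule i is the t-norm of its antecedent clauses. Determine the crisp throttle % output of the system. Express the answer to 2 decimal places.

R1 (z=33.2): flat=0.29 → w = 0.29
R2 (z=22.7): over=0.95 → w = 0.95
R3 (z=16.0): uphill=0.47 → w = 0.47
R4 (z=38.4): ¬flat=1−0.29=0.71, on_target=0.36; AND[min(a, b)] → w = 0.36
R5 (z=23.0): flat=0.29, ¬under=1−0.41=0.59; AND[min(a, b)] → w = 0.29
Weighted average = (0.29·33.2 + 0.95·22.7 + 0.47·16.0 + 0.36·38.4 + 0.29·23.0) / (0.29 + 0.95 + 0.47 + 0.36 + 0.29)
  = 59.2070 / 2.3600 = 25.09

25.09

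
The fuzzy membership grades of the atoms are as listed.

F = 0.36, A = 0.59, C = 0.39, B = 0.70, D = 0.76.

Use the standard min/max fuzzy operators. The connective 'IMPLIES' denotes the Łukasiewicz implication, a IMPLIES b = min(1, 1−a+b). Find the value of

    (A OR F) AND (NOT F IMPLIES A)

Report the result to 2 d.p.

0.59

A OR F = max(a, b) on (0.59, 0.36) = 0.59
NOT F = 1 − 0.36 = 0.64
NOT F IMPLIES A  [Łukasiewicz: min(1, 1−a+b)] with a=0.64, b=0.59 → 0.95
(A OR F) AND (NOT F IMPLIES A) = min(a, b) on (0.59, 0.95) = 0.59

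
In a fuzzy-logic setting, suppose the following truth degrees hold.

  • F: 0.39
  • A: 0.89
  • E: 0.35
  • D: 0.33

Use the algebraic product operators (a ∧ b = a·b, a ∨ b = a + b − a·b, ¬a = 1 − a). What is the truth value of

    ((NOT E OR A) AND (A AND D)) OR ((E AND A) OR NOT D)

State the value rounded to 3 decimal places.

0.837

NOT E = 1 − 0.3500 = 0.6500
NOT E OR A = a + b − a·b on (0.6500, 0.8900) = 0.9615
A AND D = a·b on (0.8900, 0.3300) = 0.2937
(NOT E OR A) AND (A AND D) = a·b on (0.9615, 0.2937) = 0.2824
E AND A = a·b on (0.3500, 0.8900) = 0.3115
NOT D = 1 − 0.3300 = 0.6700
(E AND A) OR NOT D = a + b − a·b on (0.3115, 0.6700) = 0.7728
((NOT E OR A) AND (A AND D)) OR ((E AND A) OR NOT D) = a + b − a·b on (0.2824, 0.7728) = 0.8370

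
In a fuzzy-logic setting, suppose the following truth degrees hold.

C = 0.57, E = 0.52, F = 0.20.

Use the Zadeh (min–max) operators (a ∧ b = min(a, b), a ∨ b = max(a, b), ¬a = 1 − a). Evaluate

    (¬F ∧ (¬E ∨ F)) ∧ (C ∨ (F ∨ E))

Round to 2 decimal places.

¬F = 1 − 0.20 = 0.80
¬E = 1 − 0.52 = 0.48
¬E ∨ F = max(a, b) on (0.48, 0.20) = 0.48
¬F ∧ (¬E ∨ F) = min(a, b) on (0.80, 0.48) = 0.48
F ∨ E = max(a, b) on (0.20, 0.52) = 0.52
C ∨ (F ∨ E) = max(a, b) on (0.57, 0.52) = 0.57
(¬F ∧ (¬E ∨ F)) ∧ (C ∨ (F ∨ E)) = min(a, b) on (0.48, 0.57) = 0.48

0.48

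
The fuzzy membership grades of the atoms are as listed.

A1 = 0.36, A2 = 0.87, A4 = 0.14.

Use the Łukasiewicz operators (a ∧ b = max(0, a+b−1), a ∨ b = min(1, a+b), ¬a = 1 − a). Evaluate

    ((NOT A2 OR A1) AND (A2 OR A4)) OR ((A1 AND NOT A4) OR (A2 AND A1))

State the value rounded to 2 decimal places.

NOT A2 = 1 − 0.87 = 0.13
NOT A2 OR A1 = min(1, a+b) on (0.13, 0.36) = 0.49
A2 OR A4 = min(1, a+b) on (0.87, 0.14) = 1.00
(NOT A2 OR A1) AND (A2 OR A4) = max(0, a+b−1) on (0.49, 1.00) = 0.49
NOT A4 = 1 − 0.14 = 0.86
A1 AND NOT A4 = max(0, a+b−1) on (0.36, 0.86) = 0.22
A2 AND A1 = max(0, a+b−1) on (0.87, 0.36) = 0.23
(A1 AND NOT A4) OR (A2 AND A1) = min(1, a+b) on (0.22, 0.23) = 0.45
((NOT A2 OR A1) AND (A2 OR A4)) OR ((A1 AND NOT A4) OR (A2 AND A1)) = min(1, a+b) on (0.49, 0.45) = 0.94

0.94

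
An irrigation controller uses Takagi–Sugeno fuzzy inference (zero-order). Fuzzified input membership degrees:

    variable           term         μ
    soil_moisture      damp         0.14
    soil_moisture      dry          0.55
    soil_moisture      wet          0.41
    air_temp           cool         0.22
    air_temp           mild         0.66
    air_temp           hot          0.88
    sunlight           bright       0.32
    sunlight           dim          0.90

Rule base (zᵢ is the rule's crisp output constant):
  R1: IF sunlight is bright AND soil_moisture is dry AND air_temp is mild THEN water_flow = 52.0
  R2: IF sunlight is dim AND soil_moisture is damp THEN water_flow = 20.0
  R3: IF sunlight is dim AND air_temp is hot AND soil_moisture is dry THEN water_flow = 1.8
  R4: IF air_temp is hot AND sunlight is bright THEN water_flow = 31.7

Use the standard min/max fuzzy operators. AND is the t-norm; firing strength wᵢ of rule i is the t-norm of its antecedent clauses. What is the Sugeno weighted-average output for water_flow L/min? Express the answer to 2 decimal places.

22.99

R1 (z=52.0): bright=0.32, dry=0.55, mild=0.66; AND[min(a, b)] → w = 0.32
R2 (z=20.0): dim=0.90, damp=0.14; AND[min(a, b)] → w = 0.14
R3 (z=1.8): dim=0.90, hot=0.88, dry=0.55; AND[min(a, b)] → w = 0.55
R4 (z=31.7): hot=0.88, bright=0.32; AND[min(a, b)] → w = 0.32
Weighted average = (0.32·52.0 + 0.14·20.0 + 0.55·1.8 + 0.32·31.7) / (0.32 + 0.14 + 0.55 + 0.32)
  = 30.5740 / 1.3300 = 22.99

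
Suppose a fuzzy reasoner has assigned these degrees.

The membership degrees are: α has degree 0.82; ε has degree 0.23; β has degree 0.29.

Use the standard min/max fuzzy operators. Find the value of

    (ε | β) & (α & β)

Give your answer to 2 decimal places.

0.29

ε | β = max(a, b) on (0.23, 0.29) = 0.29
α & β = min(a, b) on (0.82, 0.29) = 0.29
(ε | β) & (α & β) = min(a, b) on (0.29, 0.29) = 0.29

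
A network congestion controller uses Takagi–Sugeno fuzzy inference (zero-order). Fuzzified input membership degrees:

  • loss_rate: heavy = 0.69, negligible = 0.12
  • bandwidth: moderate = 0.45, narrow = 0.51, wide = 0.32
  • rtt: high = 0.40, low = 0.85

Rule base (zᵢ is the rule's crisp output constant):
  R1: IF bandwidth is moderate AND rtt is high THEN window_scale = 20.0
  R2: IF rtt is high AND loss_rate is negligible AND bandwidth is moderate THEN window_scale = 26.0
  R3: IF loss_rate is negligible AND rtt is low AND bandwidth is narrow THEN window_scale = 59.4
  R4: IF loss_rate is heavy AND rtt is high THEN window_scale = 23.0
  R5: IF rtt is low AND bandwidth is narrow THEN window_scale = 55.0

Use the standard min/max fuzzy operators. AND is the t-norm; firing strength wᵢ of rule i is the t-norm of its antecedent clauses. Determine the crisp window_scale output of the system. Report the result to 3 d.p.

35.805

R1 (z=20.0): moderate=0.45, high=0.40; AND[min(a, b)] → w = 0.40
R2 (z=26.0): high=0.40, negligible=0.12, moderate=0.45; AND[min(a, b)] → w = 0.12
R3 (z=59.4): negligible=0.12, low=0.85, narrow=0.51; AND[min(a, b)] → w = 0.12
R4 (z=23.0): heavy=0.69, high=0.40; AND[min(a, b)] → w = 0.40
R5 (z=55.0): low=0.85, narrow=0.51; AND[min(a, b)] → w = 0.51
Weighted average = (0.40·20.0 + 0.12·26.0 + 0.12·59.4 + 0.40·23.0 + 0.51·55.0) / (0.40 + 0.12 + 0.12 + 0.40 + 0.51)
  = 55.4980 / 1.5500 = 35.805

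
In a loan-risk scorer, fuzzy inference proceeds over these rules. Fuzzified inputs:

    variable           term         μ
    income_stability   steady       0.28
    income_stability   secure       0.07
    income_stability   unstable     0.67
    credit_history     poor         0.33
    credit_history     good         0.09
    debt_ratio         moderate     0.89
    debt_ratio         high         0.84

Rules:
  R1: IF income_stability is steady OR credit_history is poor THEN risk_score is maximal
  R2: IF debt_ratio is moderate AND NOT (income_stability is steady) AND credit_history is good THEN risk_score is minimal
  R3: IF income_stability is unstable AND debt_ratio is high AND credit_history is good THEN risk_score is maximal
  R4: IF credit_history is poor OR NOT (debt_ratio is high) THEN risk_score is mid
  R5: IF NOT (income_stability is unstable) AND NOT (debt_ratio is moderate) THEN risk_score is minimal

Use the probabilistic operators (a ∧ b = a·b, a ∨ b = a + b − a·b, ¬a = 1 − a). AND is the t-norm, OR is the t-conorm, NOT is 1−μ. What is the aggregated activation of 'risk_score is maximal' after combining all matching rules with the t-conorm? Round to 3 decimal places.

R1: steady=0.28, poor=0.33; OR[a + b − a·b] → w = 0.5176
R2: moderate=0.89, ¬steady=1−0.28=0.72, good=0.09; AND[a·b] → w = 0.0577
R3: unstable=0.67, high=0.84, good=0.09; AND[a·b] → w = 0.0507
R4: poor=0.33, ¬high=1−0.84=0.16; OR[a + b − a·b] → w = 0.4372
R5: ¬unstable=1−0.67=0.33, ¬moderate=1−0.89=0.11; AND[a·b] → w = 0.0363
Rules with consequent 'maximal': {R1, R3} → strengths 0.5176, 0.0507
Aggregate via t-conorm [a + b − a·b]: 0.5420

0.542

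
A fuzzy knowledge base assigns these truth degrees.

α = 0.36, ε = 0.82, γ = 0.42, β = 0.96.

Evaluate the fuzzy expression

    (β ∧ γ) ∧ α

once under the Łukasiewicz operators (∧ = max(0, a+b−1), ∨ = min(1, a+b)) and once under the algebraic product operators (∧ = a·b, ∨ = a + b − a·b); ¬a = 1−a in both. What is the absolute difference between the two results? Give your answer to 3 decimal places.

Under Łukasiewicz:
  β ∧ γ = max(0, a+b−1) on (0.96, 0.42) = 0.38
  (β ∧ γ) ∧ α = max(0, a+b−1) on (0.38, 0.36) = 0.00
  → value = 0.0000
Under algebraic product:
  β ∧ γ = a·b on (0.9600, 0.4200) = 0.4032
  (β ∧ γ) ∧ α = a·b on (0.4032, 0.3600) = 0.1452
  → value = 0.1452
|0.0000 − 0.1452| = 0.145

0.145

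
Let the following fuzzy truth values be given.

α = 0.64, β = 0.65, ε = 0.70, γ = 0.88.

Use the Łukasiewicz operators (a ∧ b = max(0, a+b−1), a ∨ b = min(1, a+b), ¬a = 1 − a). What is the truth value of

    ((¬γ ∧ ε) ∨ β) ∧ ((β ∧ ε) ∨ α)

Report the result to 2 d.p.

0.64

¬γ = 1 − 0.88 = 0.12
¬γ ∧ ε = max(0, a+b−1) on (0.12, 0.70) = 0.00
(¬γ ∧ ε) ∨ β = min(1, a+b) on (0.00, 0.65) = 0.65
β ∧ ε = max(0, a+b−1) on (0.65, 0.70) = 0.35
(β ∧ ε) ∨ α = min(1, a+b) on (0.35, 0.64) = 0.99
((¬γ ∧ ε) ∨ β) ∧ ((β ∧ ε) ∨ α) = max(0, a+b−1) on (0.65, 0.99) = 0.64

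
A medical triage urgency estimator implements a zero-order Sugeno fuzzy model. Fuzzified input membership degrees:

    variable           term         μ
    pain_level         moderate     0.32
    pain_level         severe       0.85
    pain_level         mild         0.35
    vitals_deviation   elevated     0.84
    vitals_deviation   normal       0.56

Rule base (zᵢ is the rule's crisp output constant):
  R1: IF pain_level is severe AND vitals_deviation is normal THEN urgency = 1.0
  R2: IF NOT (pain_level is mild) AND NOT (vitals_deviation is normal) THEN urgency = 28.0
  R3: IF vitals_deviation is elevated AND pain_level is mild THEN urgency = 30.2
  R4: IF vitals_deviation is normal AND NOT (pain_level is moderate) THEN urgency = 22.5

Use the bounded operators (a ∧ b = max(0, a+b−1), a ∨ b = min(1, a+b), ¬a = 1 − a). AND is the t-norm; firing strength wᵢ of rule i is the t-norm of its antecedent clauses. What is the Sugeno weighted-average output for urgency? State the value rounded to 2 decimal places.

15.13

R1 (z=1.0): severe=0.85, normal=0.56; AND[max(0, a+b−1)] → w = 0.41
R2 (z=28.0): ¬mild=1−0.35=0.65, ¬normal=1−0.56=0.44; AND[max(0, a+b−1)] → w = 0.09
R3 (z=30.2): elevated=0.84, mild=0.35; AND[max(0, a+b−1)] → w = 0.19
R4 (z=22.5): normal=0.56, ¬moderate=1−0.32=0.68; AND[max(0, a+b−1)] → w = 0.24
Weighted average = (0.41·1.0 + 0.09·28.0 + 0.19·30.2 + 0.24·22.5) / (0.41 + 0.09 + 0.19 + 0.24)
  = 14.0680 / 0.9300 = 15.13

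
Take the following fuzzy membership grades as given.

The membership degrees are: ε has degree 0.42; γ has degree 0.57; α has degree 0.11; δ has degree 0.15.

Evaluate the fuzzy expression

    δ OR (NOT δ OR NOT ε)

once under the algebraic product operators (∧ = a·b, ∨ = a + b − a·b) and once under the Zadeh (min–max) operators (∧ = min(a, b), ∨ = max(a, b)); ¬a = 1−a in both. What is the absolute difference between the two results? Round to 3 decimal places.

0.096

Under algebraic product:
  NOT δ = 1 − 0.1500 = 0.8500
  NOT ε = 1 − 0.4200 = 0.5800
  NOT δ OR NOT ε = a + b − a·b on (0.8500, 0.5800) = 0.9370
  δ OR (NOT δ OR NOT ε) = a + b − a·b on (0.1500, 0.9370) = 0.9465
  → value = 0.9465
Under Zadeh (min–max):
  NOT δ = 1 − 0.15 = 0.85
  NOT ε = 1 − 0.42 = 0.58
  NOT δ OR NOT ε = max(a, b) on (0.85, 0.58) = 0.85
  δ OR (NOT δ OR NOT ε) = max(a, b) on (0.15, 0.85) = 0.85
  → value = 0.8500
|0.9465 − 0.8500| = 0.096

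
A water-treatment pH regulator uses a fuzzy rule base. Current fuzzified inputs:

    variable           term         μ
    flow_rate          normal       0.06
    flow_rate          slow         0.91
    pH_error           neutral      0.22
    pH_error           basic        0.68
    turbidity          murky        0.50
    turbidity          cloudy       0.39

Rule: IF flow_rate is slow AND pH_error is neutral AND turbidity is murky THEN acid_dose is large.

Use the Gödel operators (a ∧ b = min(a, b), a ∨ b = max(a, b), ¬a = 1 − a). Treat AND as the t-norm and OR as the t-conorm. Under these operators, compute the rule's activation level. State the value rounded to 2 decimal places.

firing strength: slow=0.91, neutral=0.22, murky=0.50; AND[min(a, b)] → w = 0.22

0.22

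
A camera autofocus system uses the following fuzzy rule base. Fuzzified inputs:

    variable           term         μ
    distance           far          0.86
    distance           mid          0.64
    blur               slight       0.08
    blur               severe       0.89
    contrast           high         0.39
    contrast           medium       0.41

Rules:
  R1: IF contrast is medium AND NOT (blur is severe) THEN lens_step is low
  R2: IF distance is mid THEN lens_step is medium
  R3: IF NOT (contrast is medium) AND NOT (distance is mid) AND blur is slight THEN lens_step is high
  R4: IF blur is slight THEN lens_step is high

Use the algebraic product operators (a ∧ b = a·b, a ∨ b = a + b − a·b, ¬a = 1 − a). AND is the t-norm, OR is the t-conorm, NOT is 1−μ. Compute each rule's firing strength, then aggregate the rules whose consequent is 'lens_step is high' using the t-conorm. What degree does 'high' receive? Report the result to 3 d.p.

R1: medium=0.41, ¬severe=1−0.89=0.11; AND[a·b] → w = 0.0451
R2: mid=0.64 → w = 0.6400
R3: ¬medium=1−0.41=0.59, ¬mid=1−0.64=0.36, slight=0.08; AND[a·b] → w = 0.0170
R4: slight=0.08 → w = 0.0800
Rules with consequent 'high': {R3, R4} → strengths 0.0170, 0.0800
Aggregate via t-conorm [a + b − a·b]: 0.0956

0.096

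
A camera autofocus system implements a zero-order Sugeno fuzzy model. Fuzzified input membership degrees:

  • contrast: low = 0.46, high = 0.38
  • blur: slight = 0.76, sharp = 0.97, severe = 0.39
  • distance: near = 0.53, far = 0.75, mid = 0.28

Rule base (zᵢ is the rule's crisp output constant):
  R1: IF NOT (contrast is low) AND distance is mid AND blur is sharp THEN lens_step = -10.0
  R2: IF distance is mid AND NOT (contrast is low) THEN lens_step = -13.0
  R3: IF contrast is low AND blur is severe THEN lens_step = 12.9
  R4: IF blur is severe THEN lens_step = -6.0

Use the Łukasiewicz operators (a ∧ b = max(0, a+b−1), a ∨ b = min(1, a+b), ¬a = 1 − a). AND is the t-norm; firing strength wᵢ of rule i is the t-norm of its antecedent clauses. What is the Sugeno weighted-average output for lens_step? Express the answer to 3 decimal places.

-6.000

R1 (z=-10.0): ¬low=1−0.46=0.54, mid=0.28, sharp=0.97; AND[max(0, a+b−1)] → w = 0.00
R2 (z=-13.0): mid=0.28, ¬low=1−0.46=0.54; AND[max(0, a+b−1)] → w = 0.00
R3 (z=12.9): low=0.46, severe=0.39; AND[max(0, a+b−1)] → w = 0.00
R4 (z=-6.0): severe=0.39 → w = 0.39
Weighted average = (0.00·-10.0 + 0.00·-13.0 + 0.00·12.9 + 0.39·-6.0) / (0.00 + 0.00 + 0.00 + 0.39)
  = -2.3400 / 0.3900 = -6.000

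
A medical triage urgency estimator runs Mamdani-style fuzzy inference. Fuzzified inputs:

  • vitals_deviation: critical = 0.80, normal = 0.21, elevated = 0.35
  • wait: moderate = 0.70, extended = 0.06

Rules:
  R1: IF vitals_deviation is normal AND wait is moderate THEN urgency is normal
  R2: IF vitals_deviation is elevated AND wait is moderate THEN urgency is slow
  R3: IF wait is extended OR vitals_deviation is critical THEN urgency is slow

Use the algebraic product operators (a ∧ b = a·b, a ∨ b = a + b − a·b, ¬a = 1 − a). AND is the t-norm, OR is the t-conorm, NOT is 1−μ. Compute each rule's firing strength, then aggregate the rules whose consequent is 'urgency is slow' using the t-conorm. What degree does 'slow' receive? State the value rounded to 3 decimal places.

0.858

R1: normal=0.21, moderate=0.70; AND[a·b] → w = 0.1470
R2: elevated=0.35, moderate=0.70; AND[a·b] → w = 0.2450
R3: extended=0.06, critical=0.80; OR[a + b − a·b] → w = 0.8120
Rules with consequent 'slow': {R2, R3} → strengths 0.2450, 0.8120
Aggregate via t-conorm [a + b − a·b]: 0.8581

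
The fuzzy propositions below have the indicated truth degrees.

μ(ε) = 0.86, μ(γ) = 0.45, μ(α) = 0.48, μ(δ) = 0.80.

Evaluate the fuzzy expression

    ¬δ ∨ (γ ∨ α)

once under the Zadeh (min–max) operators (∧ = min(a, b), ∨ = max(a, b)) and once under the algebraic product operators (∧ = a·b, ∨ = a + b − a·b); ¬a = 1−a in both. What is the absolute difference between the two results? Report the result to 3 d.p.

Under Zadeh (min–max):
  ¬δ = 1 − 0.80 = 0.20
  γ ∨ α = max(a, b) on (0.45, 0.48) = 0.48
  ¬δ ∨ (γ ∨ α) = max(a, b) on (0.20, 0.48) = 0.48
  → value = 0.4800
Under algebraic product:
  ¬δ = 1 − 0.8000 = 0.2000
  γ ∨ α = a + b − a·b on (0.4500, 0.4800) = 0.7140
  ¬δ ∨ (γ ∨ α) = a + b − a·b on (0.2000, 0.7140) = 0.7712
  → value = 0.7712
|0.4800 − 0.7712| = 0.291

0.291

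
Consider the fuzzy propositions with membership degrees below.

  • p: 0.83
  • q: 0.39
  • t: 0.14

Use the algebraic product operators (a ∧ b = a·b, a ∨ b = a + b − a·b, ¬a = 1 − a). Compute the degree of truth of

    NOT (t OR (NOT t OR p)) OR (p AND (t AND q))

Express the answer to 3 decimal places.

0.065

NOT t = 1 − 0.1400 = 0.8600
NOT t OR p = a + b − a·b on (0.8600, 0.8300) = 0.9762
t OR (NOT t OR p) = a + b − a·b on (0.1400, 0.9762) = 0.9795
NOT (t OR (NOT t OR p)) = 1 − 0.9795 = 0.0205
t AND q = a·b on (0.1400, 0.3900) = 0.0546
p AND (t AND q) = a·b on (0.8300, 0.0546) = 0.0453
NOT (t OR (NOT t OR p)) OR (p AND (t AND q)) = a + b − a·b on (0.0205, 0.0453) = 0.0649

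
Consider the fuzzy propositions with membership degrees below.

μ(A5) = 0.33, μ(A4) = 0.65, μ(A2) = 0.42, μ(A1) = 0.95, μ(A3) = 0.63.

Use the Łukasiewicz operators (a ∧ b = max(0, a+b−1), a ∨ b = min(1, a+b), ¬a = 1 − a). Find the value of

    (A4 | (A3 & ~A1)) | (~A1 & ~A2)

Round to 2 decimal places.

~A1 = 1 − 0.95 = 0.05
A3 & ~A1 = max(0, a+b−1) on (0.63, 0.05) = 0.00
A4 | (A3 & ~A1) = min(1, a+b) on (0.65, 0.00) = 0.65
~A1 = 1 − 0.95 = 0.05
~A2 = 1 − 0.42 = 0.58
~A1 & ~A2 = max(0, a+b−1) on (0.05, 0.58) = 0.00
(A4 | (A3 & ~A1)) | (~A1 & ~A2) = min(1, a+b) on (0.65, 0.00) = 0.65

0.65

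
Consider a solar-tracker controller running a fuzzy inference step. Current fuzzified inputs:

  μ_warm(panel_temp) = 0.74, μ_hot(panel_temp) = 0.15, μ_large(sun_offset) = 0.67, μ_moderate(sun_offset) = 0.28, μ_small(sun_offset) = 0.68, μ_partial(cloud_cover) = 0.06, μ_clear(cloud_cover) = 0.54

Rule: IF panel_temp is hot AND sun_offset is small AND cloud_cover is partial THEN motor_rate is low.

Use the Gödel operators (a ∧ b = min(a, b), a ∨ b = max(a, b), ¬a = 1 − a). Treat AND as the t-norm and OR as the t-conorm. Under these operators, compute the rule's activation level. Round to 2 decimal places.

0.06

firing strength: hot=0.15, small=0.68, partial=0.06; AND[min(a, b)] → w = 0.06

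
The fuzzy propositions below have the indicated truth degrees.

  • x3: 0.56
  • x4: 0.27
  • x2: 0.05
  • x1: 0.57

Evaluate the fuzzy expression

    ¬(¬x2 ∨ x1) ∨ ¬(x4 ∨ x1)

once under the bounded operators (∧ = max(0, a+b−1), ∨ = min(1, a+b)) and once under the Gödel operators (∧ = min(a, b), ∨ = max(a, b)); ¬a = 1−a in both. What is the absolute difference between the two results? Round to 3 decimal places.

Under bounded:
  ¬x2 = 1 − 0.05 = 0.95
  ¬x2 ∨ x1 = min(1, a+b) on (0.95, 0.57) = 1.00
  ¬(¬x2 ∨ x1) = 1 − 1.00 = 0.00
  x4 ∨ x1 = min(1, a+b) on (0.27, 0.57) = 0.84
  ¬(x4 ∨ x1) = 1 − 0.84 = 0.16
  ¬(¬x2 ∨ x1) ∨ ¬(x4 ∨ x1) = min(1, a+b) on (0.00, 0.16) = 0.16
  → value = 0.1600
Under Gödel:
  ¬x2 = 1 − 0.05 = 0.95
  ¬x2 ∨ x1 = max(a, b) on (0.95, 0.57) = 0.95
  ¬(¬x2 ∨ x1) = 1 − 0.95 = 0.05
  x4 ∨ x1 = max(a, b) on (0.27, 0.57) = 0.57
  ¬(x4 ∨ x1) = 1 − 0.57 = 0.43
  ¬(¬x2 ∨ x1) ∨ ¬(x4 ∨ x1) = max(a, b) on (0.05, 0.43) = 0.43
  → value = 0.4300
|0.1600 − 0.4300| = 0.270

0.270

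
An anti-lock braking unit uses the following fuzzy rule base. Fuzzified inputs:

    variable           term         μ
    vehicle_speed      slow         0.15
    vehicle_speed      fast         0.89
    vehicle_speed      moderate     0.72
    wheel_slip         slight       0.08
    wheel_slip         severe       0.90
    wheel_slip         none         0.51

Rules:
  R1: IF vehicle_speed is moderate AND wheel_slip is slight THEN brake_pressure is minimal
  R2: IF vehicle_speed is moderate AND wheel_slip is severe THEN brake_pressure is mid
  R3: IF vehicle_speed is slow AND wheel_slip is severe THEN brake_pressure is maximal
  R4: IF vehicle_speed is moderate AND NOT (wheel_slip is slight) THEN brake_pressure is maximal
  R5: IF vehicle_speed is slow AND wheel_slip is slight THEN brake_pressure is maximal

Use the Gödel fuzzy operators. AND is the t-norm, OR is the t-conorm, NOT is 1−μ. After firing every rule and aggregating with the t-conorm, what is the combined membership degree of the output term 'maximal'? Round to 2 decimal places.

0.72

R1: moderate=0.72, slight=0.08; AND[min(a, b)] → w = 0.08
R2: moderate=0.72, severe=0.90; AND[min(a, b)] → w = 0.72
R3: slow=0.15, severe=0.90; AND[min(a, b)] → w = 0.15
R4: moderate=0.72, ¬slight=1−0.08=0.92; AND[min(a, b)] → w = 0.72
R5: slow=0.15, slight=0.08; AND[min(a, b)] → w = 0.08
Rules with consequent 'maximal': {R3, R4, R5} → strengths 0.15, 0.72, 0.08
Aggregate via t-conorm [max(a, b)]: 0.72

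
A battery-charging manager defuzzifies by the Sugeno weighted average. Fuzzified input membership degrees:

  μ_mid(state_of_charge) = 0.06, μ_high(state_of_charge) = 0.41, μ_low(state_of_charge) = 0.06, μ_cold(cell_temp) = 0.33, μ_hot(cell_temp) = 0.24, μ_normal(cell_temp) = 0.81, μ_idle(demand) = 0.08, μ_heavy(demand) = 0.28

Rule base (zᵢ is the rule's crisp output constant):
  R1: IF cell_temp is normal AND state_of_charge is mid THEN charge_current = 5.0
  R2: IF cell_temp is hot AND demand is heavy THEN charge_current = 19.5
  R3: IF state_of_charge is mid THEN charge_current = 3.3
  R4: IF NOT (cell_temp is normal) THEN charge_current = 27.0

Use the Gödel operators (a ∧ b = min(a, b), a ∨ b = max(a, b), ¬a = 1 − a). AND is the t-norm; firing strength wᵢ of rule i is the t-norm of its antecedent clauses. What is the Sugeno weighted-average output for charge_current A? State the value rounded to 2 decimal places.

18.74

R1 (z=5.0): normal=0.81, mid=0.06; AND[min(a, b)] → w = 0.06
R2 (z=19.5): hot=0.24, heavy=0.28; AND[min(a, b)] → w = 0.24
R3 (z=3.3): mid=0.06 → w = 0.06
R4 (z=27.0): ¬normal=1−0.81=0.19 → w = 0.19
Weighted average = (0.06·5.0 + 0.24·19.5 + 0.06·3.3 + 0.19·27.0) / (0.06 + 0.24 + 0.06 + 0.19)
  = 10.3080 / 0.5500 = 18.74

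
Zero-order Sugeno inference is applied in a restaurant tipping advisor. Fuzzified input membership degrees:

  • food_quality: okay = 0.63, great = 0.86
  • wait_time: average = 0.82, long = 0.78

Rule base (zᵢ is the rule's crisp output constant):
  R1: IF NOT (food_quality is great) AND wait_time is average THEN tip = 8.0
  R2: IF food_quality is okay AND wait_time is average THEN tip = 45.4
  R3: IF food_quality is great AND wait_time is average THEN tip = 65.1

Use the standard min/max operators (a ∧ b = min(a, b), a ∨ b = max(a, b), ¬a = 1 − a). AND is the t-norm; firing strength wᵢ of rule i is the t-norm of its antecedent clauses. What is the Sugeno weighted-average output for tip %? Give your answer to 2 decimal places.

52.27

R1 (z=8.0): ¬great=1−0.86=0.14, average=0.82; AND[min(a, b)] → w = 0.14
R2 (z=45.4): okay=0.63, average=0.82; AND[min(a, b)] → w = 0.63
R3 (z=65.1): great=0.86, average=0.82; AND[min(a, b)] → w = 0.82
Weighted average = (0.14·8.0 + 0.63·45.4 + 0.82·65.1) / (0.14 + 0.63 + 0.82)
  = 83.1040 / 1.5900 = 52.27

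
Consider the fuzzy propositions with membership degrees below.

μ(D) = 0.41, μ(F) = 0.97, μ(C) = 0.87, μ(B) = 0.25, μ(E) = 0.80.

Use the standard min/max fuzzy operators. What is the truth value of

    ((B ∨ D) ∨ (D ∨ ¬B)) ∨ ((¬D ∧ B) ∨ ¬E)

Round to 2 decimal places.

0.75

B ∨ D = max(a, b) on (0.25, 0.41) = 0.41
¬B = 1 − 0.25 = 0.75
D ∨ ¬B = max(a, b) on (0.41, 0.75) = 0.75
(B ∨ D) ∨ (D ∨ ¬B) = max(a, b) on (0.41, 0.75) = 0.75
¬D = 1 − 0.41 = 0.59
¬D ∧ B = min(a, b) on (0.59, 0.25) = 0.25
¬E = 1 − 0.80 = 0.20
(¬D ∧ B) ∨ ¬E = max(a, b) on (0.25, 0.20) = 0.25
((B ∨ D) ∨ (D ∨ ¬B)) ∨ ((¬D ∧ B) ∨ ¬E) = max(a, b) on (0.75, 0.25) = 0.75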